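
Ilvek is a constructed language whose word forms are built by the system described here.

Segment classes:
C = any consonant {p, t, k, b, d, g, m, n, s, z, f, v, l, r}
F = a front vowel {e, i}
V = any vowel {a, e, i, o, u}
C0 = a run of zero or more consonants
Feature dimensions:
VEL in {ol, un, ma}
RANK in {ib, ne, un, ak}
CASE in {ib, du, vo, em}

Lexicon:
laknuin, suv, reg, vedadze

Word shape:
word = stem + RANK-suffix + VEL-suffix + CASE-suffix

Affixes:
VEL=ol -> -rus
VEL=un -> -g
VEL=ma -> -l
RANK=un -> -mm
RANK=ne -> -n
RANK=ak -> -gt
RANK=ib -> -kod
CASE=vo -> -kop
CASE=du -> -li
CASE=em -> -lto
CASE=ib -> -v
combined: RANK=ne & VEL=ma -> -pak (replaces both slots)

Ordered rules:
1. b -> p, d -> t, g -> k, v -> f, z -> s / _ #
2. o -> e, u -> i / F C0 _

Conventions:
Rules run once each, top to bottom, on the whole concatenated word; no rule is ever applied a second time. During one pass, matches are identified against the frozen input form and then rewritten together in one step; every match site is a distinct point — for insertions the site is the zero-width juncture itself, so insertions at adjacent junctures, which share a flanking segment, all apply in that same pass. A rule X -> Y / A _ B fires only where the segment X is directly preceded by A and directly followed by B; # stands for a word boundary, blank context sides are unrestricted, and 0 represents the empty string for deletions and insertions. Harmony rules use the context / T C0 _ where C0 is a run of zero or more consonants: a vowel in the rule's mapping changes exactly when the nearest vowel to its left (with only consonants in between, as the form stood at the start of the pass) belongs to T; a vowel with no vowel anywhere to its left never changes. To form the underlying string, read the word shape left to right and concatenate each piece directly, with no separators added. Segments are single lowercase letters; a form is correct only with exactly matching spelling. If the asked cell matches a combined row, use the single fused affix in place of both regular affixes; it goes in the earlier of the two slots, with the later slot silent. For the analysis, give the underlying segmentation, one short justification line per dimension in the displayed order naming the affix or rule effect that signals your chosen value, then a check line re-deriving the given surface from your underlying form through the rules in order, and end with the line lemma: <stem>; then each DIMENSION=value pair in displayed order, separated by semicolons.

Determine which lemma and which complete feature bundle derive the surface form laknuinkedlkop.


underlying: laknuin-kod-l-kop
VEL=ma - signalled by the affix -l
RANK=ib - signalled by the affix -kod
CASE=vo - signalled by the affix -kop
check: laknuinkodlkop -> laknuinkodlkop -> laknuinkedlkop
lemma: laknuin; VEL=ma; RANK=ib; CASE=vo


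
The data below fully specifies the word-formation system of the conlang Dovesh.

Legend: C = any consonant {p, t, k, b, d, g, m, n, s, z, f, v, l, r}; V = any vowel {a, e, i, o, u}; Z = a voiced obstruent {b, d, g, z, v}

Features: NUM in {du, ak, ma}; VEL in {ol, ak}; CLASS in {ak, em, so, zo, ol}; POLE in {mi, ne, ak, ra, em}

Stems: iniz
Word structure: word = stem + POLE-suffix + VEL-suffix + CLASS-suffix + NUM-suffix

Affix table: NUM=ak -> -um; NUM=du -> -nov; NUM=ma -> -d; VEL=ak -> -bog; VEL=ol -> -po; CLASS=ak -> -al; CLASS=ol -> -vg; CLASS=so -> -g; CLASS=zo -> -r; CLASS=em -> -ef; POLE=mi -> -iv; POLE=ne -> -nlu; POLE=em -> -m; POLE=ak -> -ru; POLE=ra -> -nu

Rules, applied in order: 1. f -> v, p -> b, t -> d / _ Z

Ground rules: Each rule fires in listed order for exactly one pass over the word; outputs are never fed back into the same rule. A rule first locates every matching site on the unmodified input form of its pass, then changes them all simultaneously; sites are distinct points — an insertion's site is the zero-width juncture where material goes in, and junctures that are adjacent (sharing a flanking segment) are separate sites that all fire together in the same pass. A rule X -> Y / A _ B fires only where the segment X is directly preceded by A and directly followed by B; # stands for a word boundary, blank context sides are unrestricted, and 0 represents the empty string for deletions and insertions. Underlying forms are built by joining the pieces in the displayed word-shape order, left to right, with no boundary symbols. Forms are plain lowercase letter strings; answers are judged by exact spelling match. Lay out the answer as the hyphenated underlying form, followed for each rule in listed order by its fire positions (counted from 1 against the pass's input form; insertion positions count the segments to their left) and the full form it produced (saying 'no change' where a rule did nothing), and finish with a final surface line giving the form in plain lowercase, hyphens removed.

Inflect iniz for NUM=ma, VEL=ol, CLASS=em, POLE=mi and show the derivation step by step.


underlying: iniz-iv-po-ef-d
1. f -> v, p -> b, t -> d / _ Z: fires at position(s) 10: inizivpoevd
surface: inizivpoevd


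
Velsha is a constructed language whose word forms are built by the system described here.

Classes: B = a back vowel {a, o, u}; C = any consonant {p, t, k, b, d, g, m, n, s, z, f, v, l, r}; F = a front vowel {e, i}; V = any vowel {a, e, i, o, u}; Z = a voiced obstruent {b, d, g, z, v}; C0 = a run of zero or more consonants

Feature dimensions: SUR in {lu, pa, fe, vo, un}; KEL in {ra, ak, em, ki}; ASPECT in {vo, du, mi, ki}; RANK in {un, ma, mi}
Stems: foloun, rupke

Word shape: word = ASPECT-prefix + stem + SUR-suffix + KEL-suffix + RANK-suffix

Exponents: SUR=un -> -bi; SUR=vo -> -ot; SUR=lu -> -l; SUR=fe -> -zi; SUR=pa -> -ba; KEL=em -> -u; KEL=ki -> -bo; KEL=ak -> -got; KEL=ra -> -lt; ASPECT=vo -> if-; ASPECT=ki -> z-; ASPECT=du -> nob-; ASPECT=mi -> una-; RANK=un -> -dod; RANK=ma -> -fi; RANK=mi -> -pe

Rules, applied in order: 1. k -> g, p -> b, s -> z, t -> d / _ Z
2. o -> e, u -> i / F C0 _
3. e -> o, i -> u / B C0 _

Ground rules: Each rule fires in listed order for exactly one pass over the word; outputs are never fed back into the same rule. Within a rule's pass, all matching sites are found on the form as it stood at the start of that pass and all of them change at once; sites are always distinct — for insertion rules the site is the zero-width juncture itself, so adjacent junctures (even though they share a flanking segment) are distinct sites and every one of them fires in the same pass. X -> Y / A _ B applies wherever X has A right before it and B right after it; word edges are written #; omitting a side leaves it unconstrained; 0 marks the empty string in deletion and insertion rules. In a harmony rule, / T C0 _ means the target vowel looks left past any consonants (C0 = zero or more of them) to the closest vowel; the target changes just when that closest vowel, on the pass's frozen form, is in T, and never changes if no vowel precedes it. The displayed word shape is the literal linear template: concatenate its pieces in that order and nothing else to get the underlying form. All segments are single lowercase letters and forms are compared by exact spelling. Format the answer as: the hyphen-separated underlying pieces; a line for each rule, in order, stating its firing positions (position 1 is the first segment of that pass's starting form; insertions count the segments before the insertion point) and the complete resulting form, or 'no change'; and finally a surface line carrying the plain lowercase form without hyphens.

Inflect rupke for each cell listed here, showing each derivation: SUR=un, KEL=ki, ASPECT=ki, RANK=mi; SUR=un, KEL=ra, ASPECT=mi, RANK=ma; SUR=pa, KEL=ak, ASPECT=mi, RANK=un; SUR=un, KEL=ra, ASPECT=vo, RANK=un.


cell SUR=un, KEL=ki, ASPECT=ki, RANK=mi:
underlying: z-rupke-bi-bo-pe
1. k -> g, p -> b, s -> z, t -> d / _ Z: no change
2. o -> e, u -> i / F C0 _: fires at position(s) 10: zrupkebibepe
3. e -> o, i -> u / B C0 _: fires at position(s) 6: zrupkobibepe
surface: zrupkobibepe

cell SUR=un, KEL=ra, ASPECT=mi, RANK=ma:
underlying: una-rupke-bi-lt-fi
1. k -> g, p -> b, s -> z, t -> d / _ Z: no change
2. o -> e, u -> i / F C0 _: no change
3. e -> o, i -> u / B C0 _: fires at position(s) 8: unarupkobiltfi
surface: unarupkobiltfi

cell SUR=pa, KEL=ak, ASPECT=mi, RANK=un:
underlying: una-rupke-ba-got-dod
1. k -> g, p -> b, s -> z, t -> d / _ Z: fires at position(s) 13: unarupkebagoddod
2. o -> e, u -> i / F C0 _: no change
3. e -> o, i -> u / B C0 _: fires at position(s) 8: unarupkobagoddod
surface: unarupkobagoddod

cell SUR=un, KEL=ra, ASPECT=vo, RANK=un:
underlying: if-rupke-bi-lt-dod
1. k -> g, p -> b, s -> z, t -> d / _ Z: fires at position(s) 11: ifrupkebilddod
2. o -> e, u -> i / F C0 _: fires at position(s) 4, 13: ifripkebildded
3. e -> o, i -> u / B C0 _: no change
surface: ifripkebildded


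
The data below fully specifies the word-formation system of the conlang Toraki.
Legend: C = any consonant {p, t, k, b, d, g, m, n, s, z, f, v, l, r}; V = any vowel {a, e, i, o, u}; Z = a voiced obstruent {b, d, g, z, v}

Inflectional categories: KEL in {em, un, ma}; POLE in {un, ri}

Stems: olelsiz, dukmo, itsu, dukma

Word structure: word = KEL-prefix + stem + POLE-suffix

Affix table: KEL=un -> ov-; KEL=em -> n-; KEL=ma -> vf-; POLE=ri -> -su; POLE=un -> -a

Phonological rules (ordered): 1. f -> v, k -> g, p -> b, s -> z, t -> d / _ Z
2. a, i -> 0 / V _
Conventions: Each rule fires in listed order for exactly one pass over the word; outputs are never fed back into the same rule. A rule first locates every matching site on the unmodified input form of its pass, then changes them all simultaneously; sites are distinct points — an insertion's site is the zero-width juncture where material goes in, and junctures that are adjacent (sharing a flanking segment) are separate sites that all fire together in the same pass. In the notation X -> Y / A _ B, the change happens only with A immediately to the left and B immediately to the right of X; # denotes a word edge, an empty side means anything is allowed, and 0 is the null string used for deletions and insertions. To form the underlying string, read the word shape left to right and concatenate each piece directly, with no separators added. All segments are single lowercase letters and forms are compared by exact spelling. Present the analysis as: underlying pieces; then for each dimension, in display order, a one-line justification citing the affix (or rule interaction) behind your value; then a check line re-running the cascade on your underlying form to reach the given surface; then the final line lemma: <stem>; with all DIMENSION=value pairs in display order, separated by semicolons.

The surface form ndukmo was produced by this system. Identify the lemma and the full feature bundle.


underlying: n-dukmo-a
KEL=em - signalled by the affix n-
POLE=un - signalled by the affix -a
check: ndukmoa -> ndukmoa -> ndukmo
lemma: dukmo; KEL=em; POLE=un


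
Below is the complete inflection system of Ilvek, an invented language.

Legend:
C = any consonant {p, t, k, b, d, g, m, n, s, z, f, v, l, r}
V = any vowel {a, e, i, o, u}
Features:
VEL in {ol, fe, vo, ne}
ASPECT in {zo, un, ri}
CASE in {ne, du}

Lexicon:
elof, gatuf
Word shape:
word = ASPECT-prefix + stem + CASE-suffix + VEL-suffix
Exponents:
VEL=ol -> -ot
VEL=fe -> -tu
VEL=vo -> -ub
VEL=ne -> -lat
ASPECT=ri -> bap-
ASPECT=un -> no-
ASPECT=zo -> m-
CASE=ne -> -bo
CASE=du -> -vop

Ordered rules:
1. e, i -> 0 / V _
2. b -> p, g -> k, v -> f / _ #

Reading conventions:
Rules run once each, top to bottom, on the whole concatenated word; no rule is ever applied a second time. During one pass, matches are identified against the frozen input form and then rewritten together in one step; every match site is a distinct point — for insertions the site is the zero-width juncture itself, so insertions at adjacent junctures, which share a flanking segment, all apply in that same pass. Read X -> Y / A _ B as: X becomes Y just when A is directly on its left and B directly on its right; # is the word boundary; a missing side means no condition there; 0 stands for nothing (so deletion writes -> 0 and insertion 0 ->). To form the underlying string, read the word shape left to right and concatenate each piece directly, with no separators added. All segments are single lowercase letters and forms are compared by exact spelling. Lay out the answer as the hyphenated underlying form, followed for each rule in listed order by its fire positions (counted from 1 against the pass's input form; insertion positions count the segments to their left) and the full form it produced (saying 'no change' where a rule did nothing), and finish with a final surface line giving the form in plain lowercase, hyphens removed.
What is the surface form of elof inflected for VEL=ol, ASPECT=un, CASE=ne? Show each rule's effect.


underlying: no-elof-bo-ot
1. e, i -> 0 / V _: fires at position(s) 3: nolofboot
2. b -> p, g -> k, v -> f / _ #: no change
surface: nolofboot


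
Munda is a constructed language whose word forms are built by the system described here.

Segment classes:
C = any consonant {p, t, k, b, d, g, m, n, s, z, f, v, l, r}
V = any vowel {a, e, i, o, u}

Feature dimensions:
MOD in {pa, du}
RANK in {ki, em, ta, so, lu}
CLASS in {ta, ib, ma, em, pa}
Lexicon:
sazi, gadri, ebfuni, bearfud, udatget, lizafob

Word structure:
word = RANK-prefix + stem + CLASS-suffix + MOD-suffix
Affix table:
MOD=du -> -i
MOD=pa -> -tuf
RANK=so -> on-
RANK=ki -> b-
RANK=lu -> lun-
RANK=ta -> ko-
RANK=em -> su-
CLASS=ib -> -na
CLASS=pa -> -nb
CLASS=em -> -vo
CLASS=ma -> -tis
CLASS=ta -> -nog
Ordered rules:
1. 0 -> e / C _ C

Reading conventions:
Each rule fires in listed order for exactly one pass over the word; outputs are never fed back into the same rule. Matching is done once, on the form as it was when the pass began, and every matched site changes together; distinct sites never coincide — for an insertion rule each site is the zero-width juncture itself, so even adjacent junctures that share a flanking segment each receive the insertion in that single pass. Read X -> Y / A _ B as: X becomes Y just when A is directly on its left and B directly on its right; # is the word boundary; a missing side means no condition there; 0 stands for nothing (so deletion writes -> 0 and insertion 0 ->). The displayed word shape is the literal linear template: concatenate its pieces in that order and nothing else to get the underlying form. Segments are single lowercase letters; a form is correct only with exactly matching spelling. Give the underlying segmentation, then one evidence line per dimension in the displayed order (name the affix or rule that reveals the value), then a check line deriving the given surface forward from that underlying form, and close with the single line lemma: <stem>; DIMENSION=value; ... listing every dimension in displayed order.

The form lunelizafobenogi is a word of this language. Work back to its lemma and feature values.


underlying: lun-lizafob-nog-i
MOD=du - signalled by the affix -i
RANK=lu - signalled by the affix lun-
CLASS=ta - signalled by the affix -nog
check: lunlizafobnogi -> lunelizafobenogi
lemma: lizafob; MOD=du; RANK=lu; CLASS=ta


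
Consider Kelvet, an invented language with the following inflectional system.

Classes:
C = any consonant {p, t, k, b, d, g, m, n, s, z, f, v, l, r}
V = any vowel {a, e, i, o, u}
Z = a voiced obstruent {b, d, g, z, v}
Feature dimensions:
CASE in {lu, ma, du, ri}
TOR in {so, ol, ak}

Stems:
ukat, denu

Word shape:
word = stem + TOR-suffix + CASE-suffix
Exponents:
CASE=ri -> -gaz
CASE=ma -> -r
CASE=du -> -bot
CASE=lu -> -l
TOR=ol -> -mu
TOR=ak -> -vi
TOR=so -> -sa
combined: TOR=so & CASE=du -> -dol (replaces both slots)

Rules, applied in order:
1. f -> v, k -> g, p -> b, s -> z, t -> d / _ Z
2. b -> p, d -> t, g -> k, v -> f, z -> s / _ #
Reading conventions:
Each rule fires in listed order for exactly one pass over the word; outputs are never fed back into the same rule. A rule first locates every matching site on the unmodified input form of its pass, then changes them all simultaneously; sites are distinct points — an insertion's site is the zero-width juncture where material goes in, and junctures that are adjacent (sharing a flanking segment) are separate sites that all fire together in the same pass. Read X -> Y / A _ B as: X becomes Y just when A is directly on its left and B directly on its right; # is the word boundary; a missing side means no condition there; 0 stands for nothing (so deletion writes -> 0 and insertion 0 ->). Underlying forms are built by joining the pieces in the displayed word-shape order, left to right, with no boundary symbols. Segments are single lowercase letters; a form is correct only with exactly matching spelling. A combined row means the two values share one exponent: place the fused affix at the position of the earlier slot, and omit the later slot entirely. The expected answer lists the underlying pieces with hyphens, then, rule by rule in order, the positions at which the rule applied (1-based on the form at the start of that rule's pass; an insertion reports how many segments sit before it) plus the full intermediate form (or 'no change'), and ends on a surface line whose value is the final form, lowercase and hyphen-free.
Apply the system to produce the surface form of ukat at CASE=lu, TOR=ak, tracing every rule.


underlying: ukat-vi-l
1. f -> v, k -> g, p -> b, s -> z, t -> d / _ Z: fires at position(s) 4: ukadvil
2. b -> p, d -> t, g -> k, v -> f, z -> s / _ #: no change
surface: ukadvil


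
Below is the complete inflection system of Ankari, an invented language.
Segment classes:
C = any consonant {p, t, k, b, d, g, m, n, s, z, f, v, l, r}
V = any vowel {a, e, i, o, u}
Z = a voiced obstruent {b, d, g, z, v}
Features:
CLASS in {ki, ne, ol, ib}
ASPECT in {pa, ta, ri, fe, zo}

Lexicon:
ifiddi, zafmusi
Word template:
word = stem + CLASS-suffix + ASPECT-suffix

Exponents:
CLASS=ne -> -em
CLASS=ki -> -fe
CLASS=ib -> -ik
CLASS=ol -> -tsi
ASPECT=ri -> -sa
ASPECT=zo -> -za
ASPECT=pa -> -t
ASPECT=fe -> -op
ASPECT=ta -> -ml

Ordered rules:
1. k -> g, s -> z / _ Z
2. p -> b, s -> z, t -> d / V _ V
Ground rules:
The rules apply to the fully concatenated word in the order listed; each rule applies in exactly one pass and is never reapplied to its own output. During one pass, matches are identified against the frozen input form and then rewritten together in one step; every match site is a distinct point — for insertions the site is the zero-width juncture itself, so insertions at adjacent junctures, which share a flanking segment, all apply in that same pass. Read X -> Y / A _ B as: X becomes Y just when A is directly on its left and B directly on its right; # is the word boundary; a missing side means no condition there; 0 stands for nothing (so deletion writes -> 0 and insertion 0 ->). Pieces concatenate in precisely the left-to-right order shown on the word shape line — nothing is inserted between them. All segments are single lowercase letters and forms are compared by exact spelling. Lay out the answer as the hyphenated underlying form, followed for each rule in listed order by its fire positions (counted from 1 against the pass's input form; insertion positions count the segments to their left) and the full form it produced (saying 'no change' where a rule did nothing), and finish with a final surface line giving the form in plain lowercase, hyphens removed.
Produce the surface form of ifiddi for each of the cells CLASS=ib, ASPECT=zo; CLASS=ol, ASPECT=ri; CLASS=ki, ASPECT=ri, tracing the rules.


cell CLASS=ib, ASPECT=zo:
underlying: ifiddi-ik-za
1. k -> g, s -> z / _ Z: fires at position(s) 8: ifiddiigza
2. p -> b, s -> z, t -> d / V _ V: no change
surface: ifiddiigza

cell CLASS=ol, ASPECT=ri:
underlying: ifiddi-tsi-sa
1. k -> g, s -> z / _ Z: no change
2. p -> b, s -> z, t -> d / V _ V: fires at position(s) 10: ifidditsiza
surface: ifidditsiza

cell CLASS=ki, ASPECT=ri:
underlying: ifiddi-fe-sa
1. k -> g, s -> z / _ Z: no change
2. p -> b, s -> z, t -> d / V _ V: fires at position(s) 9: ifiddifeza
surface: ifiddifeza


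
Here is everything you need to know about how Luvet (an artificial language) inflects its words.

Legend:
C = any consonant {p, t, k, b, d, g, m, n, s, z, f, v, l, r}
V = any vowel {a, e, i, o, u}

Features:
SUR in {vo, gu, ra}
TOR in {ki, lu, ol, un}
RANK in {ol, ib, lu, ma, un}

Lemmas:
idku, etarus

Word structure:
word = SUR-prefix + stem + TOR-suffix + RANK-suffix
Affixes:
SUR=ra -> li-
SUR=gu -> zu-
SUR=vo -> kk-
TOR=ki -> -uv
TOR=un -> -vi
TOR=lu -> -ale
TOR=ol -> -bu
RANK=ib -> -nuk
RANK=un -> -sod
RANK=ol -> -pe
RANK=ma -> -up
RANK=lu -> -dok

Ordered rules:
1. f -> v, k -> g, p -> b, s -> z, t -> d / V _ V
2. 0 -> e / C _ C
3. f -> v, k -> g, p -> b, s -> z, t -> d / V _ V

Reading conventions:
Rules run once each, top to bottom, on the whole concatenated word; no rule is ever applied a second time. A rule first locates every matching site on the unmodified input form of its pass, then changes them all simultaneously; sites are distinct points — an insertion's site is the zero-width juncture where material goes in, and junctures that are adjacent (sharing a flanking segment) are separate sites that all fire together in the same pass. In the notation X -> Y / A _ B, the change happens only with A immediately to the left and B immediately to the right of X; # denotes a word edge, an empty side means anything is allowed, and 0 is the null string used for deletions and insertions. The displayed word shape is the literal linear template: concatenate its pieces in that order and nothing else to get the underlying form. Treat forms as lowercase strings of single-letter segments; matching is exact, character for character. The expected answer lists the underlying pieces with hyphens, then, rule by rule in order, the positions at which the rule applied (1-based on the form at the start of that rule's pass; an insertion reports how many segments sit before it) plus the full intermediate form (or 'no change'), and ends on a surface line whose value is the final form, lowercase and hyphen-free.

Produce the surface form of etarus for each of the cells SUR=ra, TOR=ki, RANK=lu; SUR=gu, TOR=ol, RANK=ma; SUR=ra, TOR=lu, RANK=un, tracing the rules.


cell SUR=ra, TOR=ki, RANK=lu:
underlying: li-etarus-uv-dok
1. f -> v, k -> g, p -> b, s -> z, t -> d / V _ V: fires at position(s) 4, 8: liedaruzuvdok
2. 0 -> e / C _ C: inserts after position(s) 10: liedaruzuvedok
3. f -> v, k -> g, p -> b, s -> z, t -> d / V _ V: no change
surface: liedaruzuvedok

cell SUR=gu, TOR=ol, RANK=ma:
underlying: zu-etarus-bu-up
1. f -> v, k -> g, p -> b, s -> z, t -> d / V _ V: fires at position(s) 4: zuedarusbuup
2. 0 -> e / C _ C: inserts after position(s) 8: zuedarusebuup
3. f -> v, k -> g, p -> b, s -> z, t -> d / V _ V: fires at position(s) 8: zuedaruzebuup
surface: zuedaruzebuup

cell SUR=ra, TOR=lu, RANK=un:
underlying: li-etarus-ale-sod
1. f -> v, k -> g, p -> b, s -> z, t -> d / V _ V: fires at position(s) 4, 8, 12: liedaruzalezod
2. 0 -> e / C _ C: no change
3. f -> v, k -> g, p -> b, s -> z, t -> d / V _ V: no change
surface: liedaruzalezod


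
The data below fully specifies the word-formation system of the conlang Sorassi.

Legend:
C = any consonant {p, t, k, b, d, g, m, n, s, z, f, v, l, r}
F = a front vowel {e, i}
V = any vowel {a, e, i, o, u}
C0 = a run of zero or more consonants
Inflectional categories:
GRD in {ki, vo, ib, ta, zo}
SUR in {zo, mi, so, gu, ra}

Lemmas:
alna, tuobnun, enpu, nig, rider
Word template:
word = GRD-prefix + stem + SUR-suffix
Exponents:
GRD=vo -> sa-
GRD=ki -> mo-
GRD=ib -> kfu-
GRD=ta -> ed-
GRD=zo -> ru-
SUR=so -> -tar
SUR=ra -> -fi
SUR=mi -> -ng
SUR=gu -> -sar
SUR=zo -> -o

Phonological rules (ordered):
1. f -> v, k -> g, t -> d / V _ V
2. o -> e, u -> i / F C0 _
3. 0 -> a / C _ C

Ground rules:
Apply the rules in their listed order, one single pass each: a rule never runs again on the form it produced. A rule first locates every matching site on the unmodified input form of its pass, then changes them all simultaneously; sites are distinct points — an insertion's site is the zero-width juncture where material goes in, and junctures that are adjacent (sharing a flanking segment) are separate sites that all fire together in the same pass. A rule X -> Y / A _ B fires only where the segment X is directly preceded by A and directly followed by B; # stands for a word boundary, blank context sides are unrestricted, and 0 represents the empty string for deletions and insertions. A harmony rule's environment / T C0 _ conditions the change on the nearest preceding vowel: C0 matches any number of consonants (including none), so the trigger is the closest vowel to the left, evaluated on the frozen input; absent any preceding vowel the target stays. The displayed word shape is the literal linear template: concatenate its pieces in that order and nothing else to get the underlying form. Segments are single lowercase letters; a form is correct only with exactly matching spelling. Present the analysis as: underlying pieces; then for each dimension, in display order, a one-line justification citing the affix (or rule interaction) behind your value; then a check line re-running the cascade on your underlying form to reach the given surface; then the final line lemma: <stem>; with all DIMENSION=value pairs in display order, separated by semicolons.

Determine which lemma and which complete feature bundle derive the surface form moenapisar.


underlying: mo-enpu-sar
GRD=ki - signalled by the affix mo-
SUR=gu - signalled by the affix -sar
check: moenpusar -> moenpusar -> moenpisar -> moenapisar
lemma: enpu; GRD=ki; SUR=gu


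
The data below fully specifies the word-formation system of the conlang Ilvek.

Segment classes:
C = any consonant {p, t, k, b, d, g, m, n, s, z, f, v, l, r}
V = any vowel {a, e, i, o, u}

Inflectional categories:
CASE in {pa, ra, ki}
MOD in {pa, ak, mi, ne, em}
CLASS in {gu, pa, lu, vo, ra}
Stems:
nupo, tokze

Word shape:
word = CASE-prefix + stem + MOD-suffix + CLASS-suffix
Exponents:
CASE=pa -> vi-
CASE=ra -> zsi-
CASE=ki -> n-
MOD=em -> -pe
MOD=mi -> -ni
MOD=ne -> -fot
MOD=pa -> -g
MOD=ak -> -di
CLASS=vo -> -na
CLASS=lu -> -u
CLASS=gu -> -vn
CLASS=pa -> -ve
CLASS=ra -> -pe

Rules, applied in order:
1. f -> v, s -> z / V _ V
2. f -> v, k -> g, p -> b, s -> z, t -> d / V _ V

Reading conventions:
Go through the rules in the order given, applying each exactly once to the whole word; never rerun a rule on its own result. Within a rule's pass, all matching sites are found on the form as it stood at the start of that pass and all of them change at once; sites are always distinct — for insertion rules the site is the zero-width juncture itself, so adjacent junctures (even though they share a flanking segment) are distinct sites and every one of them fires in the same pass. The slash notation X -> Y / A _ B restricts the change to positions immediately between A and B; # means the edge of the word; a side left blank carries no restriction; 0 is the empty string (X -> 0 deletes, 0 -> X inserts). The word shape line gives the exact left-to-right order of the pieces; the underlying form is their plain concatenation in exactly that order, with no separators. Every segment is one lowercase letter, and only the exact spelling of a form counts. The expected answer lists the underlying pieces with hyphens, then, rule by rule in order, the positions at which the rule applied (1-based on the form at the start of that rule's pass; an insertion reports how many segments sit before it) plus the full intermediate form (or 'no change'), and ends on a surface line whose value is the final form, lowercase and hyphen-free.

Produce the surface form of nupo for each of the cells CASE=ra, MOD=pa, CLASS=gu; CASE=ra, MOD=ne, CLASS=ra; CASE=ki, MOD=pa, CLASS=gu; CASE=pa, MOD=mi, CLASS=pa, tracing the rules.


cell CASE=ra, MOD=pa, CLASS=gu:
underlying: zsi-nupo-g-vn
1. f -> v, s -> z / V _ V: no change
2. f -> v, k -> g, p -> b, s -> z, t -> d / V _ V: fires at position(s) 6: zsinubogvn
surface: zsinubogvn

cell CASE=ra, MOD=ne, CLASS=ra:
underlying: zsi-nupo-fot-pe
1. f -> v, s -> z / V _ V: fires at position(s) 8: zsinupovotpe
2. f -> v, k -> g, p -> b, s -> z, t -> d / V _ V: fires at position(s) 6: zsinubovotpe
surface: zsinubovotpe

cell CASE=ki, MOD=pa, CLASS=gu:
underlying: n-nupo-g-vn
1. f -> v, s -> z / V _ V: no change
2. f -> v, k -> g, p -> b, s -> z, t -> d / V _ V: fires at position(s) 4: nnubogvn
surface: nnubogvn

cell CASE=pa, MOD=mi, CLASS=pa:
underlying: vi-nupo-ni-ve
1. f -> v, s -> z / V _ V: no change
2. f -> v, k -> g, p -> b, s -> z, t -> d / V _ V: fires at position(s) 5: vinubonive
surface: vinubonive


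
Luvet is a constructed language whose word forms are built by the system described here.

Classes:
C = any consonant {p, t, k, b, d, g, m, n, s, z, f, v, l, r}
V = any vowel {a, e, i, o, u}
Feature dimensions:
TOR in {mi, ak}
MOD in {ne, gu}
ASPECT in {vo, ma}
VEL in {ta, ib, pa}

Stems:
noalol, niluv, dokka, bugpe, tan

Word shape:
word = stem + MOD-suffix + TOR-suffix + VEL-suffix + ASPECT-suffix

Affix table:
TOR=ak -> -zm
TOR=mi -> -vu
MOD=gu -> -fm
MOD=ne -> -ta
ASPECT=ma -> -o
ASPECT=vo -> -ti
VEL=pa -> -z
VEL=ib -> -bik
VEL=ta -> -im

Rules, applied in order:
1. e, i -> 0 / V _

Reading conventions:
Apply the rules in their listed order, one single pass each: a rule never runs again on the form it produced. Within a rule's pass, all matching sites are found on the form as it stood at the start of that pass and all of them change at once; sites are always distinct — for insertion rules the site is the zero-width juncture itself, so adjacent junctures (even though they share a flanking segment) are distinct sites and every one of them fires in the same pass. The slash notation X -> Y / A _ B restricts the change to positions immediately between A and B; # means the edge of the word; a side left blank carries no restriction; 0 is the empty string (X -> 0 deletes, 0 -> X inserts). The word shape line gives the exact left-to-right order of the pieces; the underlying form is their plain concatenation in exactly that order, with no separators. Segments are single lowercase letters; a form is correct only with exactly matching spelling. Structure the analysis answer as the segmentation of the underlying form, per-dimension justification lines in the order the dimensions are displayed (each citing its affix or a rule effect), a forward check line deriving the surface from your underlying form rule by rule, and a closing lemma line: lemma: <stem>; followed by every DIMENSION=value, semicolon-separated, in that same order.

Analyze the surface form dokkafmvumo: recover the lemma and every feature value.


underlying: dokka-fm-vu-im-o
TOR=mi - signalled by the affix -vu
MOD=gu - signalled by the affix -fm
ASPECT=ma - signalled by the affix -o
VEL=ta - signalled by the affix -im
check: dokkafmvuimo -> dokkafmvumo
lemma: dokka; TOR=mi; MOD=gu; ASPECT=ma; VEL=ta


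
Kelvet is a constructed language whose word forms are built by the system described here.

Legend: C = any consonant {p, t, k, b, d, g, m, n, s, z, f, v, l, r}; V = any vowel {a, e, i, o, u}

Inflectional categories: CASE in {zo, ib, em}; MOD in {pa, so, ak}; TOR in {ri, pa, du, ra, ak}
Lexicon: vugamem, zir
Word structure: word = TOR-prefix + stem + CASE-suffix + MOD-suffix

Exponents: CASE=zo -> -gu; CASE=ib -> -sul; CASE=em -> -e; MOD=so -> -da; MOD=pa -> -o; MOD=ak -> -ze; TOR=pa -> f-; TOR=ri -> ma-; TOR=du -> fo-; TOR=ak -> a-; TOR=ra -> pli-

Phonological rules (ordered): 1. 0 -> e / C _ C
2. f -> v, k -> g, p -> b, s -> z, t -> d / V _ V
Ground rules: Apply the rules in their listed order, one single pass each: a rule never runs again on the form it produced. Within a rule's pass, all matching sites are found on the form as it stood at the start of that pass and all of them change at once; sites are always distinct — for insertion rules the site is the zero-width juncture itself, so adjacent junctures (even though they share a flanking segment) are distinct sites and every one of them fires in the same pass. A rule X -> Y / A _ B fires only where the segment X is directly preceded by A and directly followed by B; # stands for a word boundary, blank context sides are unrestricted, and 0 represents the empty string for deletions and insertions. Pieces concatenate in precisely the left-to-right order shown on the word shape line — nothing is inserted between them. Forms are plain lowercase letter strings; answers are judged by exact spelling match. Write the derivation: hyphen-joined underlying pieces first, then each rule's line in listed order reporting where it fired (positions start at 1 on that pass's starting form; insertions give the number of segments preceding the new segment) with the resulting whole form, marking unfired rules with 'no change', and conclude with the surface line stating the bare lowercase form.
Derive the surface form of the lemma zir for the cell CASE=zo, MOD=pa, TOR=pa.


underlying: f-zir-gu-o
1. 0 -> e / C _ C: inserts after position(s) 1, 4: fezireguo
2. f -> v, k -> g, p -> b, s -> z, t -> d / V _ V: no change
surface: fezireguo


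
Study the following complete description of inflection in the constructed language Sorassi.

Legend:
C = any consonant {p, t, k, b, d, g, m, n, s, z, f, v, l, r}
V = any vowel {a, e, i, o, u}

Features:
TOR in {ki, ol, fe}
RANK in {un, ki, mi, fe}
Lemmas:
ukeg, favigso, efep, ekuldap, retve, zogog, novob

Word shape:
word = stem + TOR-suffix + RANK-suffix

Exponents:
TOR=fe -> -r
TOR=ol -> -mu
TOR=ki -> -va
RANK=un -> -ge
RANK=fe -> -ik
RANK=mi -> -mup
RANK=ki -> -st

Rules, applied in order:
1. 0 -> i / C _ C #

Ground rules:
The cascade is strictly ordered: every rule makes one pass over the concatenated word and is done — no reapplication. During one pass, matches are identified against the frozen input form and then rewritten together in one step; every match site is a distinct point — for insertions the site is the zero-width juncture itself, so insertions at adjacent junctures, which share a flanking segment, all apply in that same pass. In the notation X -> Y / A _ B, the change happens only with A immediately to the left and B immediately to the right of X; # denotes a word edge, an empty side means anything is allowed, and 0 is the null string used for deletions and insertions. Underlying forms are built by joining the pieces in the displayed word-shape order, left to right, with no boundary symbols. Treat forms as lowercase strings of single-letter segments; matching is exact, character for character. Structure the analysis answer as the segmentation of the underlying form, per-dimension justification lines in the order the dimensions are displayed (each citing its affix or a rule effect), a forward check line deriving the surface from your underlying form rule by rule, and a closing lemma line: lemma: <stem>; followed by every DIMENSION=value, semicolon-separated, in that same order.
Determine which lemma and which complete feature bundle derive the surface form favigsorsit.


underlying: favigso-r-st
TOR=fe - signalled by the affix -r
RANK=ki - signalled by the affix -st
check: favigsorst -> favigsorsit
lemma: favigso; TOR=fe; RANK=ki


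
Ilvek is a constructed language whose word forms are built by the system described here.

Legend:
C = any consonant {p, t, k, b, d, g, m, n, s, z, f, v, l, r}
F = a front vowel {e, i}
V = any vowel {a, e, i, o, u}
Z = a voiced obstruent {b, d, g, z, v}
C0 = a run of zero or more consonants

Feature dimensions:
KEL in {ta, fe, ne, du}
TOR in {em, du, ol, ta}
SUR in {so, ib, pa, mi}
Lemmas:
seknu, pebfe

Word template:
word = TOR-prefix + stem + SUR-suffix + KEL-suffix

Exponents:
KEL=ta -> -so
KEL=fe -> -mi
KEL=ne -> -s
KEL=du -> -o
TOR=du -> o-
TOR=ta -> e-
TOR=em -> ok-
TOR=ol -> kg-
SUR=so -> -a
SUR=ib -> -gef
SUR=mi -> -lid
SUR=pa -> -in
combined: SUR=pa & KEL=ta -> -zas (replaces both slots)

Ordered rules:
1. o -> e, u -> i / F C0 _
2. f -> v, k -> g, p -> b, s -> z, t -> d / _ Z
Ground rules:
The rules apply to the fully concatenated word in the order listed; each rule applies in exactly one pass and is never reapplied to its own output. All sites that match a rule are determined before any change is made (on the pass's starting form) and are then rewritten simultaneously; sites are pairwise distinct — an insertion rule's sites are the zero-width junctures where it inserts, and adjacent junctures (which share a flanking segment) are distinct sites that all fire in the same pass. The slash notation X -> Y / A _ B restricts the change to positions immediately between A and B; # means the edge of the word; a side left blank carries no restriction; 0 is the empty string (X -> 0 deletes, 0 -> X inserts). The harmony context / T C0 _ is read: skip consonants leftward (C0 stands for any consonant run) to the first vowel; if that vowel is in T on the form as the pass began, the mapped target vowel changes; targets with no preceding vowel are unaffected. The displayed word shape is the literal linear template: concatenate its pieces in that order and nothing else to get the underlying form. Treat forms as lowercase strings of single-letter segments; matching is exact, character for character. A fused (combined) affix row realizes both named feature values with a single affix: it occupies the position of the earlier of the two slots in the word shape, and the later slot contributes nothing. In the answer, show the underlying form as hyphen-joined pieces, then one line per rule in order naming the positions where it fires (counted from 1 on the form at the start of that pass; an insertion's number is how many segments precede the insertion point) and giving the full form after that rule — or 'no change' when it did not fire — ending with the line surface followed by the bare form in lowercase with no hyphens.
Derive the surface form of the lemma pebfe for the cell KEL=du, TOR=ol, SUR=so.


underlying: kg-pebfe-a-o
1. o -> e, u -> i / F C0 _: no change
2. f -> v, k -> g, p -> b, s -> z, t -> d / _ Z: fires at position(s) 1: ggpebfeao
surface: ggpebfeao


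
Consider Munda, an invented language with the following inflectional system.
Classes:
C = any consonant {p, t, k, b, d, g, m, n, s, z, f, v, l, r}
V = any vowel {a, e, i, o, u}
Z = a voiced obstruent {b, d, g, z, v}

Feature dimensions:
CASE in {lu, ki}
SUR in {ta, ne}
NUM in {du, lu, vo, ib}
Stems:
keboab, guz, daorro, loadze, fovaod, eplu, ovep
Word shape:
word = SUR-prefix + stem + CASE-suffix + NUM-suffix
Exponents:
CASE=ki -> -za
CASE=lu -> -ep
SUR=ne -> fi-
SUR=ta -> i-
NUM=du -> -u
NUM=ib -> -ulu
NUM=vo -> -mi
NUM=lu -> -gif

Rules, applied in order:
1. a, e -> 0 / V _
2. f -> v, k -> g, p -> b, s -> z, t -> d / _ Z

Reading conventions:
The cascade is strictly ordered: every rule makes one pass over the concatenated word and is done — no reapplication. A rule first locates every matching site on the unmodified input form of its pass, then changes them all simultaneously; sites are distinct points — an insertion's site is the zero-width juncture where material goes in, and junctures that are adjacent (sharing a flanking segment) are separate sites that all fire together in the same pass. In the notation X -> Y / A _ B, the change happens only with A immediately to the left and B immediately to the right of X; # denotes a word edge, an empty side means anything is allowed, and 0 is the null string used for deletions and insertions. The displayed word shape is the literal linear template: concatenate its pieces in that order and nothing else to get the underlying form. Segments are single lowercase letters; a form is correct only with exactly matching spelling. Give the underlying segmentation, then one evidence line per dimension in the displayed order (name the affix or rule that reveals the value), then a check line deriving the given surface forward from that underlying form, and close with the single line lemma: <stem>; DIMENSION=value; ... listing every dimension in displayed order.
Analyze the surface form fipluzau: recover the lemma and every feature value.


underlying: fi-eplu-za-u
CASE=ki - signalled by the affix -za
SUR=ne - signalled by the affix fi-
NUM=du - signalled by the affix -u
check: fiepluzau -> fipluzau -> fipluzau
lemma: eplu; CASE=ki; SUR=ne; NUM=du
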